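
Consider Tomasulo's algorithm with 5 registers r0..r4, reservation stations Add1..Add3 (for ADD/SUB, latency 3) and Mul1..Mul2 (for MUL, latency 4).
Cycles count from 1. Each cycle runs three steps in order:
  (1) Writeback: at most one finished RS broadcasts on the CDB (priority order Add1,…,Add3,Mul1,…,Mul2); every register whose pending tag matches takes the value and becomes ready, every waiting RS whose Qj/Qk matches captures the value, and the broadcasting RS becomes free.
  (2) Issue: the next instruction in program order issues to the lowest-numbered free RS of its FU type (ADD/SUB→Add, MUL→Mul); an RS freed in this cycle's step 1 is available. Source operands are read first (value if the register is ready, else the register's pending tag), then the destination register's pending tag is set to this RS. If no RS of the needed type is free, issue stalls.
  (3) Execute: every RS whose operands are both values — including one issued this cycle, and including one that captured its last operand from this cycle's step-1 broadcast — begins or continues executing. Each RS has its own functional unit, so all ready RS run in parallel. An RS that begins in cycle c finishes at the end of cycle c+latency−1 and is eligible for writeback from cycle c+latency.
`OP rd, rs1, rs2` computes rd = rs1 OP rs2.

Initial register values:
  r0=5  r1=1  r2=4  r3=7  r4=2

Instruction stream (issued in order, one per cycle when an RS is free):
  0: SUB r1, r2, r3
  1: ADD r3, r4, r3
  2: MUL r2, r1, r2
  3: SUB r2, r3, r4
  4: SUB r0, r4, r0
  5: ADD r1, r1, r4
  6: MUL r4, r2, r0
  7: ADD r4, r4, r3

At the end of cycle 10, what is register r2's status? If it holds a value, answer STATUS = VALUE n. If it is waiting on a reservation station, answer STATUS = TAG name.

c1: issue SUB r1<-Add1 | r0:5,r1:Add1,r2:4,r3:7,r4:2
c2: issue ADD r3<-Add2 | r0:5,r1:Add1,r2:4,r3:Add2,r4:2
c3: issue MUL r2<-Mul1 | r0:5,r1:Add1,r2:Mul1,r3:Add2,r4:2
c4: CDB Add1=-3; issue SUB r2<-Add1 | r0:5,r1:-3,r2:Add1,r3:Add2,r4:2
c5: CDB Add2=9; issue SUB r0<-Add2 | r0:Add2,r1:-3,r2:Add1,r3:9,r4:2
c6: issue ADD r1<-Add3 | r0:Add2,r1:Add3,r2:Add1,r3:9,r4:2
c7: issue MUL r4<-Mul2 | r0:Add2,r1:Add3,r2:Add1,r3:9,r4:Mul2
c8: CDB Add1=7; issue ADD r4<-Add1 | r0:Add2,r1:Add3,r2:7,r3:9,r4:Add1
c9: CDB Add2=-3 | r0:-3,r1:Add3,r2:7,r3:9,r4:Add1
c10: CDB Add3=-1 | r0:-3,r1:-1,r2:7,r3:9,r4:Add1

STATUS = VALUE 7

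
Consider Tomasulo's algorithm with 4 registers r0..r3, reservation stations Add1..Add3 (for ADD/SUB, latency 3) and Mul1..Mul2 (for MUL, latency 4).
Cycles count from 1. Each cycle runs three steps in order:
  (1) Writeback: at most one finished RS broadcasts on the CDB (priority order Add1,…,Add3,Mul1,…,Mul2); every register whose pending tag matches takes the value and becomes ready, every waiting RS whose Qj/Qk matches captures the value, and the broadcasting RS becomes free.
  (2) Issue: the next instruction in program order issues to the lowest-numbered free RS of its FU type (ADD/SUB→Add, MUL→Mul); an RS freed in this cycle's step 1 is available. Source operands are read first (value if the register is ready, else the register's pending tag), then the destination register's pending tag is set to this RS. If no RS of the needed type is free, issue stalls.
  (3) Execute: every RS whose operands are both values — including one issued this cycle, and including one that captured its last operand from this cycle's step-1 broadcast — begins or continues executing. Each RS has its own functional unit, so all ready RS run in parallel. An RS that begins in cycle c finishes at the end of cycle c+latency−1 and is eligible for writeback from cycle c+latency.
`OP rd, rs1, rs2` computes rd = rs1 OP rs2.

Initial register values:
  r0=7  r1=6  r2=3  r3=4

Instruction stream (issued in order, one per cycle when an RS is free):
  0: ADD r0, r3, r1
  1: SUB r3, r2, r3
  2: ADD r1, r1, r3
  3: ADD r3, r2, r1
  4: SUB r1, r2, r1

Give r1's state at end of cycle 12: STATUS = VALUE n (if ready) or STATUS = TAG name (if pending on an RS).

STATUS = VALUE -2

  c1: issue ADD r0<-Add1  regs: r0:Add1,r1:6,r2:3,r3:4
  c2: issue SUB r3<-Add2  regs: r0:Add1,r1:6,r2:3,r3:Add2
  c3: issue ADD r1<-Add3  regs: r0:Add1,r1:Add3,r2:3,r3:Add2
  c4: CDB Add1=10; issue ADD r3<-Add1  regs: r0:10,r1:Add3,r2:3,r3:Add1
  c5: CDB Add2=-1; issue SUB r1<-Add2  regs: r0:10,r1:Add2,r2:3,r3:Add1
  c6: -  regs: r0:10,r1:Add2,r2:3,r3:Add1
  c7: -  regs: r0:10,r1:Add2,r2:3,r3:Add1
  c8: CDB Add3=5  regs: r0:10,r1:Add2,r2:3,r3:Add1
  c9: -  regs: r0:10,r1:Add2,r2:3,r3:Add1
  c10: -  regs: r0:10,r1:Add2,r2:3,r3:Add1
  c11: CDB Add1=8  regs: r0:10,r1:Add2,r2:3,r3:8
  c12: CDB Add2=-2  regs: r0:10,r1:-2,r2:3,r3:8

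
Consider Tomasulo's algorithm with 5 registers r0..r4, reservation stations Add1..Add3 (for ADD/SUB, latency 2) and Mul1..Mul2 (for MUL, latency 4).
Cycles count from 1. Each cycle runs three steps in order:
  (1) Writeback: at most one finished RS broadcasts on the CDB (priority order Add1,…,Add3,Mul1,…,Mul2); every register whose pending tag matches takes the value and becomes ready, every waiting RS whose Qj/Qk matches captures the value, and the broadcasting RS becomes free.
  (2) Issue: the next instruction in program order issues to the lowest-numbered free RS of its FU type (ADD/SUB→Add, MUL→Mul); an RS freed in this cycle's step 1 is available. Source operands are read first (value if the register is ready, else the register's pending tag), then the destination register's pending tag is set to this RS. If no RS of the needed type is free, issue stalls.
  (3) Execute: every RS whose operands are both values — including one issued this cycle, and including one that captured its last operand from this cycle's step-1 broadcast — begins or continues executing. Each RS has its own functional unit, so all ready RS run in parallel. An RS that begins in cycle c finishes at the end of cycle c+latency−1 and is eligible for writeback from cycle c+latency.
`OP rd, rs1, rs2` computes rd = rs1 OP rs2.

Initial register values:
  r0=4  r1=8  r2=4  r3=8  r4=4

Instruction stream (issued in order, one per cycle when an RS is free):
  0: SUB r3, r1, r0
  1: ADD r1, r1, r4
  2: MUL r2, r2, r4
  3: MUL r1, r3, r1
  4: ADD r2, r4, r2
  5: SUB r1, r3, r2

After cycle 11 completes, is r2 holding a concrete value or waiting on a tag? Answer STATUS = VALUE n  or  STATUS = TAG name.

cycle 1: issue SUB r3<-Add1 // r0:4,r1:8,r2:4,r3:Add1,r4:4
cycle 2: issue ADD r1<-Add2 // r0:4,r1:Add2,r2:4,r3:Add1,r4:4
cycle 3: CDB Add1=4; issue MUL r2<-Mul1 // r0:4,r1:Add2,r2:Mul1,r3:4,r4:4
cycle 4: CDB Add2=12; issue MUL r1<-Mul2 // r0:4,r1:Mul2,r2:Mul1,r3:4,r4:4
cycle 5: issue ADD r2<-Add1 // r0:4,r1:Mul2,r2:Add1,r3:4,r4:4
cycle 6: issue SUB r1<-Add2 // r0:4,r1:Add2,r2:Add1,r3:4,r4:4
cycle 7: CDB Mul1=16 // r0:4,r1:Add2,r2:Add1,r3:4,r4:4
cycle 8: CDB Mul2=48 // r0:4,r1:Add2,r2:Add1,r3:4,r4:4
cycle 9: CDB Add1=20 // r0:4,r1:Add2,r2:20,r3:4,r4:4
cycle 10: - // r0:4,r1:Add2,r2:20,r3:4,r4:4
cycle 11: CDB Add2=-16 // r0:4,r1:-16,r2:20,r3:4,r4:4

STATUS = VALUE 20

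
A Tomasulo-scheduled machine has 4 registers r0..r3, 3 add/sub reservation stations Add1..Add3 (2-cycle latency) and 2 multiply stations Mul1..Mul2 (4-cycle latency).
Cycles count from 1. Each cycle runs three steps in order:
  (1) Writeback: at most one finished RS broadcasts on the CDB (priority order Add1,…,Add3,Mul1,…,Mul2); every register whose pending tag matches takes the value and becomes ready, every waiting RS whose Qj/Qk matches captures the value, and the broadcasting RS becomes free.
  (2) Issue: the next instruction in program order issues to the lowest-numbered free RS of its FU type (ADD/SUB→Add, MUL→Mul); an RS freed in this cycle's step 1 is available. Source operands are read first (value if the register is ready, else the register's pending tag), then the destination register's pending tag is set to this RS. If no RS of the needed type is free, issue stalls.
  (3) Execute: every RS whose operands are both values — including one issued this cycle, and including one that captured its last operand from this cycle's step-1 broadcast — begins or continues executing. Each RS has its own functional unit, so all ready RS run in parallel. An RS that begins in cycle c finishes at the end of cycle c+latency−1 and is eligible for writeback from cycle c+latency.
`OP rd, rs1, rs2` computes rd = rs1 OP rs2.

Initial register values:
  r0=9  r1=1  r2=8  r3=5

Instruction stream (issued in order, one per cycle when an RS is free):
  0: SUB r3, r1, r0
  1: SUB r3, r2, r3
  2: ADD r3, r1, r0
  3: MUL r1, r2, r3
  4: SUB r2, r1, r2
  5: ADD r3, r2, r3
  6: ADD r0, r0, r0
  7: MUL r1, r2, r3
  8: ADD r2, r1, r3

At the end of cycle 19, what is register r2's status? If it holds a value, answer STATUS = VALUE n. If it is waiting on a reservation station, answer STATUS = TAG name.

STATUS = TAG Add3

cycle 1: issue SUB r3<-Add1 // r0:9,r1:1,r2:8,r3:Add1
cycle 2: issue SUB r3<-Add2 // r0:9,r1:1,r2:8,r3:Add2
cycle 3: CDB Add1=-8; issue ADD r3<-Add1 // r0:9,r1:1,r2:8,r3:Add1
cycle 4: issue MUL r1<-Mul1 // r0:9,r1:Mul1,r2:8,r3:Add1
cycle 5: CDB Add1=10; issue SUB r2<-Add1 // r0:9,r1:Mul1,r2:Add1,r3:10
cycle 6: CDB Add2=16; issue ADD r3<-Add2 // r0:9,r1:Mul1,r2:Add1,r3:Add2
cycle 7: issue ADD r0<-Add3 // r0:Add3,r1:Mul1,r2:Add1,r3:Add2
cycle 8: issue MUL r1<-Mul2 // r0:Add3,r1:Mul2,r2:Add1,r3:Add2
cycle 9: CDB Add3=18; issue ADD r2<-Add3 // r0:18,r1:Mul2,r2:Add3,r3:Add2
cycle 10: CDB Mul1=80 // r0:18,r1:Mul2,r2:Add3,r3:Add2
cycle 11: - // r0:18,r1:Mul2,r2:Add3,r3:Add2
cycle 12: CDB Add1=72 // r0:18,r1:Mul2,r2:Add3,r3:Add2
cycle 13: - // r0:18,r1:Mul2,r2:Add3,r3:Add2
cycle 14: CDB Add2=82 // r0:18,r1:Mul2,r2:Add3,r3:82
cycle 15: - // r0:18,r1:Mul2,r2:Add3,r3:82
cycle 16: - // r0:18,r1:Mul2,r2:Add3,r3:82
cycle 17: - // r0:18,r1:Mul2,r2:Add3,r3:82
cycle 18: CDB Mul2=5904 // r0:18,r1:5904,r2:Add3,r3:82
cycle 19: - // r0:18,r1:5904,r2:Add3,r3:82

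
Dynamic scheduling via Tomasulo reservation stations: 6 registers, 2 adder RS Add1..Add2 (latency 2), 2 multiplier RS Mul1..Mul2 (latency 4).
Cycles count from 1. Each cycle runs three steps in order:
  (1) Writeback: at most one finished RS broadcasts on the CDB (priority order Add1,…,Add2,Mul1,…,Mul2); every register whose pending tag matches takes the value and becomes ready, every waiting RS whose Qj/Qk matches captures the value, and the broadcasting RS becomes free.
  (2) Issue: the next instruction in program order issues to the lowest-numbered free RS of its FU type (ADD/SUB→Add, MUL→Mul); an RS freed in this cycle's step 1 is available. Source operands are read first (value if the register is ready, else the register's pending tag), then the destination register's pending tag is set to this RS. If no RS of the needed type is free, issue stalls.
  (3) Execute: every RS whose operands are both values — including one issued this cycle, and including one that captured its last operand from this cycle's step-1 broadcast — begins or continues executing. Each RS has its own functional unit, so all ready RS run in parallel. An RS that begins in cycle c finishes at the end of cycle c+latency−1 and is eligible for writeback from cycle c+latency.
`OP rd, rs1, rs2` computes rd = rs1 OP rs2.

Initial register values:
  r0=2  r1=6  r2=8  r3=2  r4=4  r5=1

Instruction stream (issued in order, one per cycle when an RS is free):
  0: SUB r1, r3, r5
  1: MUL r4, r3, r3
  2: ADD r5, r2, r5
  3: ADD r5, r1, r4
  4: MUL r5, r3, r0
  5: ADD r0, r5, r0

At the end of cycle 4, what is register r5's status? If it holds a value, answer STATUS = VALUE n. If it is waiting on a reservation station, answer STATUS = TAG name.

  c1: issue SUB r1<-Add1  regs: r0:2,r1:Add1,r2:8,r3:2,r4:4,r5:1
  c2: issue MUL r4<-Mul1  regs: r0:2,r1:Add1,r2:8,r3:2,r4:Mul1,r5:1
  c3: CDB Add1=1; issue ADD r5<-Add1  regs: r0:2,r1:1,r2:8,r3:2,r4:Mul1,r5:Add1
  c4: issue ADD r5<-Add2  regs: r0:2,r1:1,r2:8,r3:2,r4:Mul1,r5:Add2

STATUS = TAG Add2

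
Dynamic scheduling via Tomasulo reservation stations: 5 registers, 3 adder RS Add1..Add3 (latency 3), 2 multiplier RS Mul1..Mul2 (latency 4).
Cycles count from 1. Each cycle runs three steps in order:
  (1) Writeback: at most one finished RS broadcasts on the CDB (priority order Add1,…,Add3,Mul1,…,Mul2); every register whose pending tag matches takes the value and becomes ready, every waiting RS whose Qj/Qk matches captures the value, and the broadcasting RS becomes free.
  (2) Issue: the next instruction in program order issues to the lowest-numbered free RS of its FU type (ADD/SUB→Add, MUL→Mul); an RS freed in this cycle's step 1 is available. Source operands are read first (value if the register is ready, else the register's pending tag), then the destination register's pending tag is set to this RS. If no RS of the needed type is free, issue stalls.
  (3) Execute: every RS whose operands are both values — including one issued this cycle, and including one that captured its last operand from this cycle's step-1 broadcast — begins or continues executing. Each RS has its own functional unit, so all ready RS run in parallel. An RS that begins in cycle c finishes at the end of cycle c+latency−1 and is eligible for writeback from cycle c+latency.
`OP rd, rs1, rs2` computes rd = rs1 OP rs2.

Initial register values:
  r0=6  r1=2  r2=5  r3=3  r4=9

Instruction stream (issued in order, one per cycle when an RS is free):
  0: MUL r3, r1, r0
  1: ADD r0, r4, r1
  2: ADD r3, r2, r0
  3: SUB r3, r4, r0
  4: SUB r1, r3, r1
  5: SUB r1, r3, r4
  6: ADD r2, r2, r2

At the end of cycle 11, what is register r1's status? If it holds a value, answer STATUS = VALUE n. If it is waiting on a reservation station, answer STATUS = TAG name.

STATUS = TAG Add2

c1: issue MUL r3<-Mul1 | r0:6,r1:2,r2:5,r3:Mul1,r4:9
c2: issue ADD r0<-Add1 | r0:Add1,r1:2,r2:5,r3:Mul1,r4:9
c3: issue ADD r3<-Add2 | r0:Add1,r1:2,r2:5,r3:Add2,r4:9
c4: issue SUB r3<-Add3 | r0:Add1,r1:2,r2:5,r3:Add3,r4:9
c5: CDB Add1=11; issue SUB r1<-Add1 | r0:11,r1:Add1,r2:5,r3:Add3,r4:9
c6: CDB Mul1=12; stall | r0:11,r1:Add1,r2:5,r3:Add3,r4:9
c7: stall | r0:11,r1:Add1,r2:5,r3:Add3,r4:9
c8: CDB Add2=16; issue SUB r1<-Add2 | r0:11,r1:Add2,r2:5,r3:Add3,r4:9
c9: CDB Add3=-2; issue ADD r2<-Add3 | r0:11,r1:Add2,r2:Add3,r3:-2,r4:9
c10: - | r0:11,r1:Add2,r2:Add3,r3:-2,r4:9
c11: - | r0:11,r1:Add2,r2:Add3,r3:-2,r4:9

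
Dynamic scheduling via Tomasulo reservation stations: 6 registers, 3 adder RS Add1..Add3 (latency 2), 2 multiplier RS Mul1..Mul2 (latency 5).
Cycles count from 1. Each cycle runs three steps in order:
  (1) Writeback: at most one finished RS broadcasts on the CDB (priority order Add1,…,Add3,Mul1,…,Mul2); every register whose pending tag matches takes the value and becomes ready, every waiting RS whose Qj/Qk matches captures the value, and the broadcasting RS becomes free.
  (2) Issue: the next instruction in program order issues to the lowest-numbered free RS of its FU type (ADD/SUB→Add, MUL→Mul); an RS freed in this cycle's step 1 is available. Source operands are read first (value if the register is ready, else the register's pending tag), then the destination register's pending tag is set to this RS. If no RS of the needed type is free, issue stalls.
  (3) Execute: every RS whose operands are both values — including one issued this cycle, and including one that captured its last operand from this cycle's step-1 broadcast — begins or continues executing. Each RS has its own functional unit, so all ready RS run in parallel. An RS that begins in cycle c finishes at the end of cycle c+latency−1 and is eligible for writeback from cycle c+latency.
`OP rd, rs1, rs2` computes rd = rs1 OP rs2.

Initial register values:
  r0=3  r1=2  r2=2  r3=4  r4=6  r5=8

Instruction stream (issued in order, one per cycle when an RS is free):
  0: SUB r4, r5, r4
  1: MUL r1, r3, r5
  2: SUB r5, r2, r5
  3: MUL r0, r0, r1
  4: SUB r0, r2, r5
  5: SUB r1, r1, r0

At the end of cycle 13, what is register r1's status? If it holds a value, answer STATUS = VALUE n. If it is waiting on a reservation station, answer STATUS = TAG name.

c1: issue SUB r4<-Add1 | r0:3,r1:2,r2:2,r3:4,r4:Add1,r5:8
c2: issue MUL r1<-Mul1 | r0:3,r1:Mul1,r2:2,r3:4,r4:Add1,r5:8
c3: CDB Add1=2; issue SUB r5<-Add1 | r0:3,r1:Mul1,r2:2,r3:4,r4:2,r5:Add1
c4: issue MUL r0<-Mul2 | r0:Mul2,r1:Mul1,r2:2,r3:4,r4:2,r5:Add1
c5: CDB Add1=-6; issue SUB r0<-Add1 | r0:Add1,r1:Mul1,r2:2,r3:4,r4:2,r5:-6
c6: issue SUB r1<-Add2 | r0:Add1,r1:Add2,r2:2,r3:4,r4:2,r5:-6
c7: CDB Add1=8 | r0:8,r1:Add2,r2:2,r3:4,r4:2,r5:-6
c8: CDB Mul1=32 | r0:8,r1:Add2,r2:2,r3:4,r4:2,r5:-6
c9: - | r0:8,r1:Add2,r2:2,r3:4,r4:2,r5:-6
c10: CDB Add2=24 | r0:8,r1:24,r2:2,r3:4,r4:2,r5:-6
c11: - | r0:8,r1:24,r2:2,r3:4,r4:2,r5:-6
c12: - | r0:8,r1:24,r2:2,r3:4,r4:2,r5:-6
c13: CDB Mul2=96 | r0:8,r1:24,r2:2,r3:4,r4:2,r5:-6

STATUS = VALUE 24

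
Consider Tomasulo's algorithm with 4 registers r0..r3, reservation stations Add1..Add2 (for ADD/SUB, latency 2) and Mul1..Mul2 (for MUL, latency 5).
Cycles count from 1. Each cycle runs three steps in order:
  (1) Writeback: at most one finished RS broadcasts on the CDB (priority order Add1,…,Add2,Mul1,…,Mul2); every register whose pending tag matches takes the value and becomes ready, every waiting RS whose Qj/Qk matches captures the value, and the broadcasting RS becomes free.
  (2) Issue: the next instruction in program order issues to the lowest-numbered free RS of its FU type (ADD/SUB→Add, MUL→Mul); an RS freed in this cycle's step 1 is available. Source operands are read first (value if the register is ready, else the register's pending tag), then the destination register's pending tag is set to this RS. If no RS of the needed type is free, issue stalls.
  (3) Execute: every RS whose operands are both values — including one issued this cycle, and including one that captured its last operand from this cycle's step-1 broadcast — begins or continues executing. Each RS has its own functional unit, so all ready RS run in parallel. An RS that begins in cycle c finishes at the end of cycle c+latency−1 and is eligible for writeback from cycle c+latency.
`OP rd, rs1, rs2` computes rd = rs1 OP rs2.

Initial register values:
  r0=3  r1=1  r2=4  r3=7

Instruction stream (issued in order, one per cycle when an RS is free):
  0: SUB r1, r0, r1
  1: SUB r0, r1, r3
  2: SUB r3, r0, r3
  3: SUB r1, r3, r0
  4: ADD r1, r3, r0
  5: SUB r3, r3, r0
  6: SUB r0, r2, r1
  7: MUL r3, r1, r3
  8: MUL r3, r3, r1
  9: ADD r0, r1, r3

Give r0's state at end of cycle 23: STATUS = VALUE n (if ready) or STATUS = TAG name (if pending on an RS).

cycle 1: issue SUB r1<-Add1 // r0:3,r1:Add1,r2:4,r3:7
cycle 2: issue SUB r0<-Add2 // r0:Add2,r1:Add1,r2:4,r3:7
cycle 3: CDB Add1=2; issue SUB r3<-Add1 // r0:Add2,r1:2,r2:4,r3:Add1
cycle 4: stall // r0:Add2,r1:2,r2:4,r3:Add1
cycle 5: CDB Add2=-5; issue SUB r1<-Add2 // r0:-5,r1:Add2,r2:4,r3:Add1
cycle 6: stall // r0:-5,r1:Add2,r2:4,r3:Add1
cycle 7: CDB Add1=-12; issue ADD r1<-Add1 // r0:-5,r1:Add1,r2:4,r3:-12
cycle 8: stall // r0:-5,r1:Add1,r2:4,r3:-12
cycle 9: CDB Add1=-17; issue SUB r3<-Add1 // r0:-5,r1:-17,r2:4,r3:Add1
cycle 10: CDB Add2=-7; issue SUB r0<-Add2 // r0:Add2,r1:-17,r2:4,r3:Add1
cycle 11: CDB Add1=-7; issue MUL r3<-Mul1 // r0:Add2,r1:-17,r2:4,r3:Mul1
cycle 12: CDB Add2=21; issue MUL r3<-Mul2 // r0:21,r1:-17,r2:4,r3:Mul2
cycle 13: issue ADD r0<-Add1 // r0:Add1,r1:-17,r2:4,r3:Mul2
cycle 14: - // r0:Add1,r1:-17,r2:4,r3:Mul2
cycle 15: - // r0:Add1,r1:-17,r2:4,r3:Mul2
cycle 16: CDB Mul1=119 // r0:Add1,r1:-17,r2:4,r3:Mul2
cycle 17: - // r0:Add1,r1:-17,r2:4,r3:Mul2
cycle 18: - // r0:Add1,r1:-17,r2:4,r3:Mul2
cycle 19: - // r0:Add1,r1:-17,r2:4,r3:Mul2
cycle 20: - // r0:Add1,r1:-17,r2:4,r3:Mul2
cycle 21: CDB Mul2=-2023 // r0:Add1,r1:-17,r2:4,r3:-2023
cycle 22: - // r0:Add1,r1:-17,r2:4,r3:-2023
cycle 23: CDB Add1=-2040 // r0:-2040,r1:-17,r2:4,r3:-2023

STATUS = VALUE -2040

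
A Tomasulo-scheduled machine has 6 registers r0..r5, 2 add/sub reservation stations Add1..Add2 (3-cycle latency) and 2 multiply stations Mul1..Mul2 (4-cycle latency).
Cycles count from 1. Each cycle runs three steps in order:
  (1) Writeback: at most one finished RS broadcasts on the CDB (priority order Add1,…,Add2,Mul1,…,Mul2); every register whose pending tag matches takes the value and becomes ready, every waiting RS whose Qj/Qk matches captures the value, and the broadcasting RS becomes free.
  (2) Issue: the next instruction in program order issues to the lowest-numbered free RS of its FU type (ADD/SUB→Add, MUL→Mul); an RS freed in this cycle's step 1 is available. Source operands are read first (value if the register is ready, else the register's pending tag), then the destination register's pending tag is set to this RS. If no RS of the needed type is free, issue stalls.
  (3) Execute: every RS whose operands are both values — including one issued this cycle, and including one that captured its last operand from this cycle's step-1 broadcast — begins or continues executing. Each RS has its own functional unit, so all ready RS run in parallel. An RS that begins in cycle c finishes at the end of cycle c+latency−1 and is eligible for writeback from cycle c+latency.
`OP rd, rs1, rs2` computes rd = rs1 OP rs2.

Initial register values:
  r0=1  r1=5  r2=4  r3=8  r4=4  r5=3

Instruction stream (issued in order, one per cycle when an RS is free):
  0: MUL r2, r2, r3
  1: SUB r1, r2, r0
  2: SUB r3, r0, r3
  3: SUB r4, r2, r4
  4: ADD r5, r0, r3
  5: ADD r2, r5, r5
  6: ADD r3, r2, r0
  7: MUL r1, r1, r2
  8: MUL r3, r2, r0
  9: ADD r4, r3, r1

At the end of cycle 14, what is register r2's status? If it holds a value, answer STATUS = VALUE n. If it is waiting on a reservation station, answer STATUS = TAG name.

STATUS = VALUE -12

c1: issue MUL r2<-Mul1 | r0:1,r1:5,r2:Mul1,r3:8,r4:4,r5:3
c2: issue SUB r1<-Add1 | r0:1,r1:Add1,r2:Mul1,r3:8,r4:4,r5:3
c3: issue SUB r3<-Add2 | r0:1,r1:Add1,r2:Mul1,r3:Add2,r4:4,r5:3
c4: stall | r0:1,r1:Add1,r2:Mul1,r3:Add2,r4:4,r5:3
c5: CDB Mul1=32; stall | r0:1,r1:Add1,r2:32,r3:Add2,r4:4,r5:3
c6: CDB Add2=-7; issue SUB r4<-Add2 | r0:1,r1:Add1,r2:32,r3:-7,r4:Add2,r5:3
c7: stall | r0:1,r1:Add1,r2:32,r3:-7,r4:Add2,r5:3
c8: CDB Add1=31; issue ADD r5<-Add1 | r0:1,r1:31,r2:32,r3:-7,r4:Add2,r5:Add1
c9: CDB Add2=28; issue ADD r2<-Add2 | r0:1,r1:31,r2:Add2,r3:-7,r4:28,r5:Add1
c10: stall | r0:1,r1:31,r2:Add2,r3:-7,r4:28,r5:Add1
c11: CDB Add1=-6; issue ADD r3<-Add1 | r0:1,r1:31,r2:Add2,r3:Add1,r4:28,r5:-6
c12: issue MUL r1<-Mul1 | r0:1,r1:Mul1,r2:Add2,r3:Add1,r4:28,r5:-6
c13: issue MUL r3<-Mul2 | r0:1,r1:Mul1,r2:Add2,r3:Mul2,r4:28,r5:-6
c14: CDB Add2=-12; issue ADD r4<-Add2 | r0:1,r1:Mul1,r2:-12,r3:Mul2,r4:Add2,r5:-6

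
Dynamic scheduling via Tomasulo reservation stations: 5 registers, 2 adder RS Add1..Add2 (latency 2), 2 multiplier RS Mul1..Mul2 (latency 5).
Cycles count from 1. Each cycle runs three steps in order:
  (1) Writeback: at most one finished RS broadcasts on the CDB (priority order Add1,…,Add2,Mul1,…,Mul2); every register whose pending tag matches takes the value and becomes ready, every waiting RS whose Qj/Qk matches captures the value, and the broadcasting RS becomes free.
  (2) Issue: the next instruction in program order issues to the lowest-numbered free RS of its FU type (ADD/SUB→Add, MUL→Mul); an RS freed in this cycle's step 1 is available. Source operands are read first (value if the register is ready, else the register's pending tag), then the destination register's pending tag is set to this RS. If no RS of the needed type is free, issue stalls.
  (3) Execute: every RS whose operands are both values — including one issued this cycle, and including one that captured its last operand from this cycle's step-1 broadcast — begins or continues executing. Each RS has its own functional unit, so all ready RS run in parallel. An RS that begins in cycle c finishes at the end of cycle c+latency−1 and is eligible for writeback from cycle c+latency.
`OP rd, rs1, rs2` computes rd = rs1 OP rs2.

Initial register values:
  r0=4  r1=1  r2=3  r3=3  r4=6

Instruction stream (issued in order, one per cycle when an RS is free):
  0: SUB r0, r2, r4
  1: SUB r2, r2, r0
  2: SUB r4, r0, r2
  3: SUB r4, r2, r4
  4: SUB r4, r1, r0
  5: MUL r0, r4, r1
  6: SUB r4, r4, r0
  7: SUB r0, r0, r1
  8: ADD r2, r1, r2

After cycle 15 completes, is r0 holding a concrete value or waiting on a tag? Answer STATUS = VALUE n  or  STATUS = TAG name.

  c1: issue SUB r0<-Add1  regs: r0:Add1,r1:1,r2:3,r3:3,r4:6
  c2: issue SUB r2<-Add2  regs: r0:Add1,r1:1,r2:Add2,r3:3,r4:6
  c3: CDB Add1=-3; issue SUB r4<-Add1  regs: r0:-3,r1:1,r2:Add2,r3:3,r4:Add1
  c4: stall  regs: r0:-3,r1:1,r2:Add2,r3:3,r4:Add1
  c5: CDB Add2=6; issue SUB r4<-Add2  regs: r0:-3,r1:1,r2:6,r3:3,r4:Add2
  c6: stall  regs: r0:-3,r1:1,r2:6,r3:3,r4:Add2
  c7: CDB Add1=-9; issue SUB r4<-Add1  regs: r0:-3,r1:1,r2:6,r3:3,r4:Add1
  c8: issue MUL r0<-Mul1  regs: r0:Mul1,r1:1,r2:6,r3:3,r4:Add1
  c9: CDB Add1=4; issue SUB r4<-Add1  regs: r0:Mul1,r1:1,r2:6,r3:3,r4:Add1
  c10: CDB Add2=15; issue SUB r0<-Add2  regs: r0:Add2,r1:1,r2:6,r3:3,r4:Add1
  c11: stall  regs: r0:Add2,r1:1,r2:6,r3:3,r4:Add1
  c12: stall  regs: r0:Add2,r1:1,r2:6,r3:3,r4:Add1
  c13: stall  regs: r0:Add2,r1:1,r2:6,r3:3,r4:Add1
  c14: CDB Mul1=4; stall  regs: r0:Add2,r1:1,r2:6,r3:3,r4:Add1
  c15: stall  regs: r0:Add2,r1:1,r2:6,r3:3,r4:Add1

STATUS = TAG Add2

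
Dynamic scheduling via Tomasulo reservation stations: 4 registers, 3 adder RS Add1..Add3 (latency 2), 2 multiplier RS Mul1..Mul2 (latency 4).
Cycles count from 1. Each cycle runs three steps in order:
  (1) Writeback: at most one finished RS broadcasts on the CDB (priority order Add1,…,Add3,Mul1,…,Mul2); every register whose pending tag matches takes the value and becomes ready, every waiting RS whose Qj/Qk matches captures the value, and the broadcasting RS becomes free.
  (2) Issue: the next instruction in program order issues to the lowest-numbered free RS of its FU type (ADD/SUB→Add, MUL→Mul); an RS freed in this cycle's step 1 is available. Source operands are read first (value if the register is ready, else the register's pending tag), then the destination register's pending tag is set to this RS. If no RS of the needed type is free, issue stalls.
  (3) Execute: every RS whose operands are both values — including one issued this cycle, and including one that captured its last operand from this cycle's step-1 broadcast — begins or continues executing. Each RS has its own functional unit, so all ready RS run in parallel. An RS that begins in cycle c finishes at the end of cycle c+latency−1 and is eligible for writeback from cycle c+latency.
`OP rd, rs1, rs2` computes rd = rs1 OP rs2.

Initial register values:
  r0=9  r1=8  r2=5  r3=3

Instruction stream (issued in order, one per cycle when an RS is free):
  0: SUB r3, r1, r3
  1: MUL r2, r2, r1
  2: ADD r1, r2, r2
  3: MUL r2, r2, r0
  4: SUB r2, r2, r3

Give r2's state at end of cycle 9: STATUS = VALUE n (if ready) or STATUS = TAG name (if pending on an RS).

cycle 1: issue SUB r3<-Add1 // r0:9,r1:8,r2:5,r3:Add1
cycle 2: issue MUL r2<-Mul1 // r0:9,r1:8,r2:Mul1,r3:Add1
cycle 3: CDB Add1=5; issue ADD r1<-Add1 // r0:9,r1:Add1,r2:Mul1,r3:5
cycle 4: issue MUL r2<-Mul2 // r0:9,r1:Add1,r2:Mul2,r3:5
cycle 5: issue SUB r2<-Add2 // r0:9,r1:Add1,r2:Add2,r3:5
cycle 6: CDB Mul1=40 // r0:9,r1:Add1,r2:Add2,r3:5
cycle 7: - // r0:9,r1:Add1,r2:Add2,r3:5
cycle 8: CDB Add1=80 // r0:9,r1:80,r2:Add2,r3:5
cycle 9: - // r0:9,r1:80,r2:Add2,r3:5

STATUS = TAG Add2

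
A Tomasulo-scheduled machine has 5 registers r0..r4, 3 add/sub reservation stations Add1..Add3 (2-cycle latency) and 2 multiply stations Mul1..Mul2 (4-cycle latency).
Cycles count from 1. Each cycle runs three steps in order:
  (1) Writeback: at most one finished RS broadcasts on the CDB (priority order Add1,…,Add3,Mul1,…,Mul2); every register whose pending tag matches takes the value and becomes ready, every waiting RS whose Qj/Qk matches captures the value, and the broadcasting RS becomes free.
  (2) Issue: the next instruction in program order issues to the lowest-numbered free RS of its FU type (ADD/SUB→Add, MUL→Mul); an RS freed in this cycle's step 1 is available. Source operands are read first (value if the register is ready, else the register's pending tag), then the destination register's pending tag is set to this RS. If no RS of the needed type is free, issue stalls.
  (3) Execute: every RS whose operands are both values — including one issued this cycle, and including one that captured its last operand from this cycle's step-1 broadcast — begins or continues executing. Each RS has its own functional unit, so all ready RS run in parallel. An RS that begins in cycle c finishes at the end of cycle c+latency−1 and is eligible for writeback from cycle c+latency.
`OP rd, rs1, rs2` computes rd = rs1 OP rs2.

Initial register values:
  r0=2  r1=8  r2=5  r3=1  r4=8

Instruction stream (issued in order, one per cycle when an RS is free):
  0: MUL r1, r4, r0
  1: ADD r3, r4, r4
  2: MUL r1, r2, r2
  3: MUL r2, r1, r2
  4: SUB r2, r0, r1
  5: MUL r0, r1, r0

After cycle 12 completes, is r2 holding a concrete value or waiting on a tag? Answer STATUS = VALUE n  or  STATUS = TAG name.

STATUS = VALUE -23

c1: issue MUL r1<-Mul1 | r0:2,r1:Mul1,r2:5,r3:1,r4:8
c2: issue ADD r3<-Add1 | r0:2,r1:Mul1,r2:5,r3:Add1,r4:8
c3: issue MUL r1<-Mul2 | r0:2,r1:Mul2,r2:5,r3:Add1,r4:8
c4: CDB Add1=16; stall | r0:2,r1:Mul2,r2:5,r3:16,r4:8
c5: CDB Mul1=16; issue MUL r2<-Mul1 | r0:2,r1:Mul2,r2:Mul1,r3:16,r4:8
c6: issue SUB r2<-Add1 | r0:2,r1:Mul2,r2:Add1,r3:16,r4:8
c7: CDB Mul2=25; issue MUL r0<-Mul2 | r0:Mul2,r1:25,r2:Add1,r3:16,r4:8
c8: - | r0:Mul2,r1:25,r2:Add1,r3:16,r4:8
c9: CDB Add1=-23 | r0:Mul2,r1:25,r2:-23,r3:16,r4:8
c10: - | r0:Mul2,r1:25,r2:-23,r3:16,r4:8
c11: CDB Mul1=125 | r0:Mul2,r1:25,r2:-23,r3:16,r4:8
c12: CDB Mul2=50 | r0:50,r1:25,r2:-23,r3:16,r4:8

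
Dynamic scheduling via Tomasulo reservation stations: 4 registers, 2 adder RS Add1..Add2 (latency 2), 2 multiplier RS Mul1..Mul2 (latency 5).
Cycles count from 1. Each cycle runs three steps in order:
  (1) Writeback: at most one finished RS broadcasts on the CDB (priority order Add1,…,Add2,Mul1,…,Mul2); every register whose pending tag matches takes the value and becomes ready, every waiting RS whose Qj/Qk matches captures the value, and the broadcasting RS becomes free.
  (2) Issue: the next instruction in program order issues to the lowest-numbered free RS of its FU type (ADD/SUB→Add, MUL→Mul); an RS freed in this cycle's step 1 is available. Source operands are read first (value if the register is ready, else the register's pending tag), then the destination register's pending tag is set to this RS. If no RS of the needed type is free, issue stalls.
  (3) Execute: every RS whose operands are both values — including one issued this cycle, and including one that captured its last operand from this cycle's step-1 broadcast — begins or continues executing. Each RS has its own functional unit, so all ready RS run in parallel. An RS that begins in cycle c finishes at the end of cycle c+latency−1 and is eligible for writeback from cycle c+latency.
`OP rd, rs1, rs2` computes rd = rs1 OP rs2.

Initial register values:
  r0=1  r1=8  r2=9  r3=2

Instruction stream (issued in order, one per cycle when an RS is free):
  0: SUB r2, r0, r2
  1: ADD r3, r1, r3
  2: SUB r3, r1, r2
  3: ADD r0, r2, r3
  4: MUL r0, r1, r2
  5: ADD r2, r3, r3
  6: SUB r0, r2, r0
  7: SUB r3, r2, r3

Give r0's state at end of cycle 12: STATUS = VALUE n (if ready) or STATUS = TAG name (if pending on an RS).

cycle 1: issue SUB r2<-Add1 // r0:1,r1:8,r2:Add1,r3:2
cycle 2: issue ADD r3<-Add2 // r0:1,r1:8,r2:Add1,r3:Add2
cycle 3: CDB Add1=-8; issue SUB r3<-Add1 // r0:1,r1:8,r2:-8,r3:Add1
cycle 4: CDB Add2=10; issue ADD r0<-Add2 // r0:Add2,r1:8,r2:-8,r3:Add1
cycle 5: CDB Add1=16; issue MUL r0<-Mul1 // r0:Mul1,r1:8,r2:-8,r3:16
cycle 6: issue ADD r2<-Add1 // r0:Mul1,r1:8,r2:Add1,r3:16
cycle 7: CDB Add2=8; issue SUB r0<-Add2 // r0:Add2,r1:8,r2:Add1,r3:16
cycle 8: CDB Add1=32; issue SUB r3<-Add1 // r0:Add2,r1:8,r2:32,r3:Add1
cycle 9: - // r0:Add2,r1:8,r2:32,r3:Add1
cycle 10: CDB Add1=16 // r0:Add2,r1:8,r2:32,r3:16
cycle 11: CDB Mul1=-64 // r0:Add2,r1:8,r2:32,r3:16
cycle 12: - // r0:Add2,r1:8,r2:32,r3:16

STATUS = TAG Add2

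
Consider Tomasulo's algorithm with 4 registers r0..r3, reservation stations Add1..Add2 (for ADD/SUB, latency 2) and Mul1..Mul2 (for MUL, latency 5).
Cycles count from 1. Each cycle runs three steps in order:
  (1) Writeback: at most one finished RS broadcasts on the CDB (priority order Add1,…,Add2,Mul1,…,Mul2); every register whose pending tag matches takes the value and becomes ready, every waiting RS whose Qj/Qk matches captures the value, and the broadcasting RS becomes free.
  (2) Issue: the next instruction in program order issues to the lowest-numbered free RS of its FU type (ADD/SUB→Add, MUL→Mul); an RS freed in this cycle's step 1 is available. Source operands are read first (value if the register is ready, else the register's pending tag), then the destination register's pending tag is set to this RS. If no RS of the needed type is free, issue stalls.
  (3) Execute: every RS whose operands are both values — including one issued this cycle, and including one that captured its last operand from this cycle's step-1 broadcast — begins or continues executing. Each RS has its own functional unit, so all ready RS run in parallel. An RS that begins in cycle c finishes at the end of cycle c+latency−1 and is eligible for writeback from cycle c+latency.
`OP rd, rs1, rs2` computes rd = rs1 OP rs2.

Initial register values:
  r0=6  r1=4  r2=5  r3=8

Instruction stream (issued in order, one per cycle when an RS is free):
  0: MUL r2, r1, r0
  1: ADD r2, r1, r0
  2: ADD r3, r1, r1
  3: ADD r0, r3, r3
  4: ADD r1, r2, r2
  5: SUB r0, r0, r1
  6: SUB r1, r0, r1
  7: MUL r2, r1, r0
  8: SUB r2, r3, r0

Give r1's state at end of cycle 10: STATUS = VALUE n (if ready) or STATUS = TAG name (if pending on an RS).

cycle 1: issue MUL r2<-Mul1 // r0:6,r1:4,r2:Mul1,r3:8
cycle 2: issue ADD r2<-Add1 // r0:6,r1:4,r2:Add1,r3:8
cycle 3: issue ADD r3<-Add2 // r0:6,r1:4,r2:Add1,r3:Add2
cycle 4: CDB Add1=10; issue ADD r0<-Add1 // r0:Add1,r1:4,r2:10,r3:Add2
cycle 5: CDB Add2=8; issue ADD r1<-Add2 // r0:Add1,r1:Add2,r2:10,r3:8
cycle 6: CDB Mul1=24; stall // r0:Add1,r1:Add2,r2:10,r3:8
cycle 7: CDB Add1=16; issue SUB r0<-Add1 // r0:Add1,r1:Add2,r2:10,r3:8
cycle 8: CDB Add2=20; issue SUB r1<-Add2 // r0:Add1,r1:Add2,r2:10,r3:8
cycle 9: issue MUL r2<-Mul1 // r0:Add1,r1:Add2,r2:Mul1,r3:8
cycle 10: CDB Add1=-4; issue SUB r2<-Add1 // r0:-4,r1:Add2,r2:Add1,r3:8

STATUS = TAG Add2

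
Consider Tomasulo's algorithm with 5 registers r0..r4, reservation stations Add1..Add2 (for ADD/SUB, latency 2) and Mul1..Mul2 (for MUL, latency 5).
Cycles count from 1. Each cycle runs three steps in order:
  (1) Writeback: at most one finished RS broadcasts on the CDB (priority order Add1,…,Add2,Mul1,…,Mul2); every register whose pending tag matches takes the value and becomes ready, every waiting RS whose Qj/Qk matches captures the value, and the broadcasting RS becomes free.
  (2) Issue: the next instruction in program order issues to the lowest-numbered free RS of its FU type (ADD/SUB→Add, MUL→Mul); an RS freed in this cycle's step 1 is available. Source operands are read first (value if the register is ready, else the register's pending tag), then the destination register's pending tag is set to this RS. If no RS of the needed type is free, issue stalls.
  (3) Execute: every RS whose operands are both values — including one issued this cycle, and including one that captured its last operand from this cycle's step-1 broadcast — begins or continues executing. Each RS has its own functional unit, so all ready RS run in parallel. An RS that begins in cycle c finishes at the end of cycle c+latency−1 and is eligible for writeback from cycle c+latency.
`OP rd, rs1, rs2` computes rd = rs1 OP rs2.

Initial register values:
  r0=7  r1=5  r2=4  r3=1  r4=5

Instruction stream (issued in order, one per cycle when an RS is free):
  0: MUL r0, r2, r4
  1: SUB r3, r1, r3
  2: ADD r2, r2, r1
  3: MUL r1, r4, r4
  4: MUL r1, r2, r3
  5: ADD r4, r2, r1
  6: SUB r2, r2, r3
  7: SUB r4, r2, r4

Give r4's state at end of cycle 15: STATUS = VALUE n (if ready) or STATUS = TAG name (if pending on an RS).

STATUS = VALUE -40

c1: issue MUL r0<-Mul1 | r0:Mul1,r1:5,r2:4,r3:1,r4:5
c2: issue SUB r3<-Add1 | r0:Mul1,r1:5,r2:4,r3:Add1,r4:5
c3: issue ADD r2<-Add2 | r0:Mul1,r1:5,r2:Add2,r3:Add1,r4:5
c4: CDB Add1=4; issue MUL r1<-Mul2 | r0:Mul1,r1:Mul2,r2:Add2,r3:4,r4:5
c5: CDB Add2=9; stall | r0:Mul1,r1:Mul2,r2:9,r3:4,r4:5
c6: CDB Mul1=20; issue MUL r1<-Mul1 | r0:20,r1:Mul1,r2:9,r3:4,r4:5
c7: issue ADD r4<-Add1 | r0:20,r1:Mul1,r2:9,r3:4,r4:Add1
c8: issue SUB r2<-Add2 | r0:20,r1:Mul1,r2:Add2,r3:4,r4:Add1
c9: CDB Mul2=25; stall | r0:20,r1:Mul1,r2:Add2,r3:4,r4:Add1
c10: CDB Add2=5; issue SUB r4<-Add2 | r0:20,r1:Mul1,r2:5,r3:4,r4:Add2
c11: CDB Mul1=36 | r0:20,r1:36,r2:5,r3:4,r4:Add2
c12: - | r0:20,r1:36,r2:5,r3:4,r4:Add2
c13: CDB Add1=45 | r0:20,r1:36,r2:5,r3:4,r4:Add2
c14: - | r0:20,r1:36,r2:5,r3:4,r4:Add2
c15: CDB Add2=-40 | r0:20,r1:36,r2:5,r3:4,r4:-40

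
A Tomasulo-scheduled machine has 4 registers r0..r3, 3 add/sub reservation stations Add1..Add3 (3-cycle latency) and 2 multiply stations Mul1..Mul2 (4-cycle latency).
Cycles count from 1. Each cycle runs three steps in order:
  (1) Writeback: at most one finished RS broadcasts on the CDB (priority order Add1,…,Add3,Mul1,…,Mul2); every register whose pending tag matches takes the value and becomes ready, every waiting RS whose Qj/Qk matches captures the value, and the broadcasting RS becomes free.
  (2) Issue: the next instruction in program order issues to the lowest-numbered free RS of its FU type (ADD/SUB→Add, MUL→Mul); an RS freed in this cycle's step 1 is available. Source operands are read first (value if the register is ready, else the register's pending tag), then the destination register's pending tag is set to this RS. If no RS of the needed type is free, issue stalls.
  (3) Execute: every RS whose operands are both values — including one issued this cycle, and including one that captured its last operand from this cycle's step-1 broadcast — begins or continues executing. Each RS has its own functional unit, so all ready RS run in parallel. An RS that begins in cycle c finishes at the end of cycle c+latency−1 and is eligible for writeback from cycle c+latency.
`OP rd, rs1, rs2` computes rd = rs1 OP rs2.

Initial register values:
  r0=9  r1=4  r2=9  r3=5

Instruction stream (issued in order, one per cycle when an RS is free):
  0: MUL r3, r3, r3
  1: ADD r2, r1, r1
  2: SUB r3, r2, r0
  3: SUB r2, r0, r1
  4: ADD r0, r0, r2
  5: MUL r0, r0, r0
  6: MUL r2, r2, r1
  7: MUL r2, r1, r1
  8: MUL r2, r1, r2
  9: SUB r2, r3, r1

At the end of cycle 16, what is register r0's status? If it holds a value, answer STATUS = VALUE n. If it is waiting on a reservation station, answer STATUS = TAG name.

cycle 1: issue MUL r3<-Mul1 // r0:9,r1:4,r2:9,r3:Mul1
cycle 2: issue ADD r2<-Add1 // r0:9,r1:4,r2:Add1,r3:Mul1
cycle 3: issue SUB r3<-Add2 // r0:9,r1:4,r2:Add1,r3:Add2
cycle 4: issue SUB r2<-Add3 // r0:9,r1:4,r2:Add3,r3:Add2
cycle 5: CDB Add1=8; issue ADD r0<-Add1 // r0:Add1,r1:4,r2:Add3,r3:Add2
cycle 6: CDB Mul1=25; issue MUL r0<-Mul1 // r0:Mul1,r1:4,r2:Add3,r3:Add2
cycle 7: CDB Add3=5; issue MUL r2<-Mul2 // r0:Mul1,r1:4,r2:Mul2,r3:Add2
cycle 8: CDB Add2=-1; stall // r0:Mul1,r1:4,r2:Mul2,r3:-1
cycle 9: stall // r0:Mul1,r1:4,r2:Mul2,r3:-1
cycle 10: CDB Add1=14; stall // r0:Mul1,r1:4,r2:Mul2,r3:-1
cycle 11: CDB Mul2=20; issue MUL r2<-Mul2 // r0:Mul1,r1:4,r2:Mul2,r3:-1
cycle 12: stall // r0:Mul1,r1:4,r2:Mul2,r3:-1
cycle 13: stall // r0:Mul1,r1:4,r2:Mul2,r3:-1
cycle 14: CDB Mul1=196; issue MUL r2<-Mul1 // r0:196,r1:4,r2:Mul1,r3:-1
cycle 15: CDB Mul2=16; issue SUB r2<-Add1 // r0:196,r1:4,r2:Add1,r3:-1
cycle 16: - // r0:196,r1:4,r2:Add1,r3:-1

STATUS = VALUE 196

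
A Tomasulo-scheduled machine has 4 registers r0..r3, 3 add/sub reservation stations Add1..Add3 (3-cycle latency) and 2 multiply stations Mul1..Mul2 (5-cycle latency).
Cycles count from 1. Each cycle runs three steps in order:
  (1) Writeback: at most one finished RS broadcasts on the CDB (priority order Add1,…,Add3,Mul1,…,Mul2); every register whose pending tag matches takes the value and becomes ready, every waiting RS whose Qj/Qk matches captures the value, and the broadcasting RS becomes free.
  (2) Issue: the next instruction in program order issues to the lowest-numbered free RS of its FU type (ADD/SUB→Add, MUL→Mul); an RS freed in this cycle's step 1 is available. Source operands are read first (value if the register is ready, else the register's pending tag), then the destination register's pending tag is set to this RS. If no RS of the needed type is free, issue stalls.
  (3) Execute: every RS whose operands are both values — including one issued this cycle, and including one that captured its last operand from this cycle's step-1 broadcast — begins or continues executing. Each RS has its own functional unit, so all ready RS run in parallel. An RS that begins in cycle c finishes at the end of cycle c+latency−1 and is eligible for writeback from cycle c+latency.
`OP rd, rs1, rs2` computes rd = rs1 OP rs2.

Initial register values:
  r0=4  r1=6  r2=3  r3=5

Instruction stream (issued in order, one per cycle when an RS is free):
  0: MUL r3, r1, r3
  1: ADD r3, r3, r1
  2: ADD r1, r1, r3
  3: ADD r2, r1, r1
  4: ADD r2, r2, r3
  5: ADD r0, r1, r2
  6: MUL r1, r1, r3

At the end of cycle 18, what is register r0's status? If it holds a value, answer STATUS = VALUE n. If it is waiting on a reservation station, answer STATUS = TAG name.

STATUS = TAG Add2

c1: issue MUL r3<-Mul1 | r0:4,r1:6,r2:3,r3:Mul1
c2: issue ADD r3<-Add1 | r0:4,r1:6,r2:3,r3:Add1
c3: issue ADD r1<-Add2 | r0:4,r1:Add2,r2:3,r3:Add1
c4: issue ADD r2<-Add3 | r0:4,r1:Add2,r2:Add3,r3:Add1
c5: stall | r0:4,r1:Add2,r2:Add3,r3:Add1
c6: CDB Mul1=30; stall | r0:4,r1:Add2,r2:Add3,r3:Add1
c7: stall | r0:4,r1:Add2,r2:Add3,r3:Add1
c8: stall | r0:4,r1:Add2,r2:Add3,r3:Add1
c9: CDB Add1=36; issue ADD r2<-Add1 | r0:4,r1:Add2,r2:Add1,r3:36
c10: stall | r0:4,r1:Add2,r2:Add1,r3:36
c11: stall | r0:4,r1:Add2,r2:Add1,r3:36
c12: CDB Add2=42; issue ADD r0<-Add2 | r0:Add2,r1:42,r2:Add1,r3:36
c13: issue MUL r1<-Mul1 | r0:Add2,r1:Mul1,r2:Add1,r3:36
c14: - | r0:Add2,r1:Mul1,r2:Add1,r3:36
c15: CDB Add3=84 | r0:Add2,r1:Mul1,r2:Add1,r3:36
c16: - | r0:Add2,r1:Mul1,r2:Add1,r3:36
c17: - | r0:Add2,r1:Mul1,r2:Add1,r3:36
c18: CDB Add1=120 | r0:Add2,r1:Mul1,r2:120,r3:36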